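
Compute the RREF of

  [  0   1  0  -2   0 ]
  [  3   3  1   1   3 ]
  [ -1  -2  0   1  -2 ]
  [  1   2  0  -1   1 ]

[[1, 0, 0, 3, 0], [0, 1, 0, -2, 0], [0, 0, 1, -2, 0], [0, 0, 0, 0, 1]]

r1 <=> r2
  [  3   3  1   1   3 ]
  [  0   1  0  -2   0 ]
  [ -1  -2  0   1  -2 ]
  [  1   2  0  -1   1 ]
r1 -> 1/3·r1
  [  1   1  1/3  1/3   1 ]
  [  0   1    0   -2   0 ]
  [ -1  -2    0    1  -2 ]
  [  1   2    0   -1   1 ]
r3 -> r3 + r1
  [ 1   1  1/3  1/3   1 ]
  [ 0   1    0   -2   0 ]
  [ 0  -1  1/3  4/3  -1 ]
  [ 1   2    0   -1   1 ]
r4 -> r4 − r1
  [ 1   1   1/3   1/3   1 ]
  [ 0   1     0    -2   0 ]
  [ 0  -1   1/3   4/3  -1 ]
  [ 0   1  -1/3  -4/3   0 ]
r3 -> r3 + r2
  [ 1  1   1/3   1/3   1 ]
  [ 0  1     0    -2   0 ]
  [ 0  0   1/3  -2/3  -1 ]
  [ 0  1  -1/3  -4/3   0 ]
r4 -> r4 − r2
  [ 1  1   1/3   1/3   1 ]
  [ 0  1     0    -2   0 ]
  [ 0  0   1/3  -2/3  -1 ]
  [ 0  0  -1/3   2/3   0 ]
r3 -> 3·r3
  [ 1  1   1/3  1/3   1 ]
  [ 0  1     0   -2   0 ]
  [ 0  0     1   -2  -3 ]
  [ 0  0  -1/3  2/3   0 ]
r4 -> r4 + 1/3·r3
  [ 1  1  1/3  1/3   1 ]
  [ 0  1    0   -2   0 ]
  [ 0  0    1   -2  -3 ]
  [ 0  0    0    0  -1 ]
r4 -> -1·r4
  [ 1  1  1/3  1/3   1 ]
  [ 0  1    0   -2   0 ]
  [ 0  0    1   -2  -3 ]
  [ 0  0    0    0   1 ]
r3 -> r3 + 3·r4
  [ 1  1  1/3  1/3  1 ]
  [ 0  1    0   -2  0 ]
  [ 0  0    1   -2  0 ]
  [ 0  0    0    0  1 ]
r1 -> r1 − r4
  [ 1  1  1/3  1/3  0 ]
  [ 0  1    0   -2  0 ]
  [ 0  0    1   -2  0 ]
  [ 0  0    0    0  1 ]
r1 -> r1 − 1/3·r3
  [ 1  1  0   1  0 ]
  [ 0  1  0  -2  0 ]
  [ 0  0  1  -2  0 ]
  [ 0  0  0   0  1 ]
r1 -> r1 − r2
  [ 1  0  0   3  0 ]
  [ 0  1  0  -2  0 ]
  [ 0  0  1  -2  0 ]
  [ 0  0  0   0  1 ]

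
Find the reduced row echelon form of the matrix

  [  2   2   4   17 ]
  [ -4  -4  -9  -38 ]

R1 ← 1/2·R1
  [  1   1   2  17/2 ]
  [ -4  -4  -9   -38 ]
R2 ← R2 + 4·R1
  [ 1  1   2  17/2 ]
  [ 0  0  -1    -4 ]
R2 ← -1·R2
  [ 1  1  2  17/2 ]
  [ 0  0  1     4 ]
R1 ← R1 − 2·R2
  [ 1  1  0  1/2 ]
  [ 0  0  1    4 ]

[[1, 1, 0, 1/2], [0, 0, 1, 4]]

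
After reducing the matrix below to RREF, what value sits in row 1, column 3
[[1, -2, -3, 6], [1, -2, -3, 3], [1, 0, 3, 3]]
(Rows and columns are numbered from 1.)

r2 := r2 − r1
r3 := r3 − r1
r2 <=> r3
r2 := 1/2·r2
r3 := -1/3·r3
r2 := r2 + 3/2·r3
r1 := r1 − 6·r3
r1 := r1 + 2·r2

3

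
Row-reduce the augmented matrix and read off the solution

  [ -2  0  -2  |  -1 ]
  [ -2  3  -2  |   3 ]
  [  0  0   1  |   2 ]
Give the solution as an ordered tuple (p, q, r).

(-3/2, 4/3, 2)

Multiply R1 by -1/2.
  [  1  0   1  |  1/2 ]
  [ -2  3  -2  |    3 ]
  [  0  0   1  |    2 ]
Add 2 times R1 to R2.
  [ 1  0  1  |  1/2 ]
  [ 0  3  0  |    4 ]
  [ 0  0  1  |    2 ]
Multiply R2 by 1/3.
  [ 1  0  1  |  1/2 ]
  [ 0  1  0  |  4/3 ]
  [ 0  0  1  |    2 ]
Subtract R3 from R1.
  [ 1  0  0  |  -3/2 ]
  [ 0  1  0  |   4/3 ]
  [ 0  0  1  |     2 ]
Reading off the last column: p = -3/2, q = 4/3, r = 2.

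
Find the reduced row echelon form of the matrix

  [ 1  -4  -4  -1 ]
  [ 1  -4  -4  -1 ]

[[1, -4, -4, -1], [0, 0, 0, 0]]

ρ2 → ρ2 − ρ1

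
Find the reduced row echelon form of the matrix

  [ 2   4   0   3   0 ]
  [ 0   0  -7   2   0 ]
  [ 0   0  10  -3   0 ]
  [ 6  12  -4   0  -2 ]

R1 ← 1/2·R1
  [ 1   2   0  3/2   0 ]
  [ 0   0  -7    2   0 ]
  [ 0   0  10   -3   0 ]
  [ 6  12  -4    0  -2 ]
R4 ← R4 − 6·R1
  [ 1  2   0  3/2   0 ]
  [ 0  0  -7    2   0 ]
  [ 0  0  10   -3   0 ]
  [ 0  0  -4   -9  -2 ]
R2 ← -1/7·R2
  [ 1  2   0   3/2   0 ]
  [ 0  0   1  -2/7   0 ]
  [ 0  0  10    -3   0 ]
  [ 0  0  -4    -9  -2 ]
R3 ← R3 − 10·R2
  [ 1  2   0   3/2   0 ]
  [ 0  0   1  -2/7   0 ]
  [ 0  0   0  -1/7   0 ]
  [ 0  0  -4    -9  -2 ]
R4 ← R4 + 4·R2
  [ 1  2  0    3/2   0 ]
  [ 0  0  1   -2/7   0 ]
  [ 0  0  0   -1/7   0 ]
  [ 0  0  0  -71/7  -2 ]
R3 ← -7·R3
  [ 1  2  0    3/2   0 ]
  [ 0  0  1   -2/7   0 ]
  [ 0  0  0      1   0 ]
  [ 0  0  0  -71/7  -2 ]
R4 ← R4 + 71/7·R3
  [ 1  2  0   3/2   0 ]
  [ 0  0  1  -2/7   0 ]
  [ 0  0  0     1   0 ]
  [ 0  0  0     0  -2 ]
R4 ← -1/2·R4
  [ 1  2  0   3/2  0 ]
  [ 0  0  1  -2/7  0 ]
  [ 0  0  0     1  0 ]
  [ 0  0  0     0  1 ]
R2 ← R2 + 2/7·R3
  [ 1  2  0  3/2  0 ]
  [ 0  0  1    0  0 ]
  [ 0  0  0    1  0 ]
  [ 0  0  0    0  1 ]
R1 ← R1 − 3/2·R3
  [ 1  2  0  0  0 ]
  [ 0  0  1  0  0 ]
  [ 0  0  0  1  0 ]
  [ 0  0  0  0  1 ]

[[1, 2, 0, 0, 0], [0, 0, 1, 0, 0], [0, 0, 0, 1, 0], [0, 0, 0, 0, 1]]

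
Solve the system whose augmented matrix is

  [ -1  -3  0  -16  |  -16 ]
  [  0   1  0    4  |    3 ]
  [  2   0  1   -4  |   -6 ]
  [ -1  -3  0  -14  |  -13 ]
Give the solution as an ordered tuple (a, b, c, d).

ρ1 -> -1·ρ1
  [  1   3  0   16  |   16 ]
  [  0   1  0    4  |    3 ]
  [  2   0  1   -4  |   -6 ]
  [ -1  -3  0  -14  |  -13 ]
ρ3 -> ρ3 − 2·ρ1
  [  1   3  0   16  |   16 ]
  [  0   1  0    4  |    3 ]
  [  0  -6  1  -36  |  -38 ]
  [ -1  -3  0  -14  |  -13 ]
ρ4 -> ρ4 + ρ1
  [ 1   3  0   16  |   16 ]
  [ 0   1  0    4  |    3 ]
  [ 0  -6  1  -36  |  -38 ]
  [ 0   0  0    2  |    3 ]
ρ3 -> ρ3 + 6·ρ2
  [ 1  3  0   16  |   16 ]
  [ 0  1  0    4  |    3 ]
  [ 0  0  1  -12  |  -20 ]
  [ 0  0  0    2  |    3 ]
ρ4 -> 1/2·ρ4
  [ 1  3  0   16  |   16 ]
  [ 0  1  0    4  |    3 ]
  [ 0  0  1  -12  |  -20 ]
  [ 0  0  0    1  |  3/2 ]
ρ3 -> ρ3 + 12·ρ4
  [ 1  3  0  16  |   16 ]
  [ 0  1  0   4  |    3 ]
  [ 0  0  1   0  |   -2 ]
  [ 0  0  0   1  |  3/2 ]
ρ2 -> ρ2 − 4·ρ4
  [ 1  3  0  16  |   16 ]
  [ 0  1  0   0  |   -3 ]
  [ 0  0  1   0  |   -2 ]
  [ 0  0  0   1  |  3/2 ]
ρ1 -> ρ1 − 16·ρ4
  [ 1  3  0  0  |   -8 ]
  [ 0  1  0  0  |   -3 ]
  [ 0  0  1  0  |   -2 ]
  [ 0  0  0  1  |  3/2 ]
ρ1 -> ρ1 − 3·ρ2
  [ 1  0  0  0  |    1 ]
  [ 0  1  0  0  |   -3 ]
  [ 0  0  1  0  |   -2 ]
  [ 0  0  0  1  |  3/2 ]
Reading off the last column: a = 1, b = -3, c = -2, d = 3/2.

(1, -3, -2, 3/2)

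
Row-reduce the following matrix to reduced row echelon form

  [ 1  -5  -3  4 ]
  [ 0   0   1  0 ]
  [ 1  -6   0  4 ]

ρ3 → ρ3 − ρ1
  [ 1  -5  -3  4 ]
  [ 0   0   1  0 ]
  [ 0  -1   3  0 ]
ρ2 <=> ρ3
  [ 1  -5  -3  4 ]
  [ 0  -1   3  0 ]
  [ 0   0   1  0 ]
ρ2 → -1·ρ2
  [ 1  -5  -3  4 ]
  [ 0   1  -3  0 ]
  [ 0   0   1  0 ]
ρ2 → ρ2 + 3·ρ3
  [ 1  -5  -3  4 ]
  [ 0   1   0  0 ]
  [ 0   0   1  0 ]
ρ1 → ρ1 + 3·ρ3
  [ 1  -5  0  4 ]
  [ 0   1  0  0 ]
  [ 0   0  1  0 ]
ρ1 → ρ1 + 5·ρ2
  [ 1  0  0  4 ]
  [ 0  1  0  0 ]
  [ 0  0  1  0 ]

[[1, 0, 0, 4], [0, 1, 0, 0], [0, 0, 1, 0]]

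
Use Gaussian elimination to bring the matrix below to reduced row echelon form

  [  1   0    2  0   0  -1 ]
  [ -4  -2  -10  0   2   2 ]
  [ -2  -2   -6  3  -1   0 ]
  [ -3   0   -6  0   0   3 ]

R2 ← R2 + 4·R1
  [  1   0   2  0   0  -1 ]
  [  0  -2  -2  0   2  -2 ]
  [ -2  -2  -6  3  -1   0 ]
  [ -3   0  -6  0   0   3 ]
R3 ← R3 + 2·R1
  [  1   0   2  0   0  -1 ]
  [  0  -2  -2  0   2  -2 ]
  [  0  -2  -2  3  -1  -2 ]
  [ -3   0  -6  0   0   3 ]
R4 ← R4 + 3·R1
  [ 1   0   2  0   0  -1 ]
  [ 0  -2  -2  0   2  -2 ]
  [ 0  -2  -2  3  -1  -2 ]
  [ 0   0   0  0   0   0 ]
R2 ← -1/2·R2
  [ 1   0   2  0   0  -1 ]
  [ 0   1   1  0  -1   1 ]
  [ 0  -2  -2  3  -1  -2 ]
  [ 0   0   0  0   0   0 ]
R3 ← R3 + 2·R2
  [ 1  0  2  0   0  -1 ]
  [ 0  1  1  0  -1   1 ]
  [ 0  0  0  3  -3   0 ]
  [ 0  0  0  0   0   0 ]
R3 ← 1/3·R3
  [ 1  0  2  0   0  -1 ]
  [ 0  1  1  0  -1   1 ]
  [ 0  0  0  1  -1   0 ]
  [ 0  0  0  0   0   0 ]

[[1, 0, 2, 0, 0, -1], [0, 1, 1, 0, -1, 1], [0, 0, 0, 1, -1, 0], [0, 0, 0, 0, 0, 0]]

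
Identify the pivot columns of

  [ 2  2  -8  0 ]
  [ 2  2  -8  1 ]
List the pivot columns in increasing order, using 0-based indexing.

0, 3

R1 := 1/2·R1
  [ 1  1  -4  0 ]
  [ 2  2  -8  1 ]
R2 := R2 − 2·R1
  [ 1  1  -4  0 ]
  [ 0  0   0  1 ]
Pivot columns are the columns containing a leading 1.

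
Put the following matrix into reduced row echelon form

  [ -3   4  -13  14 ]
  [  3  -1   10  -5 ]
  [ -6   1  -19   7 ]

[[1, 0, 3, -2/3], [0, 1, -1, 3], [0, 0, 0, 0]]

R1 := -1/3·R1
  [  1  -4/3  13/3  -14/3 ]
  [  3    -1    10     -5 ]
  [ -6     1   -19      7 ]
R2 := R2 − 3·R1
  [  1  -4/3  13/3  -14/3 ]
  [  0     3    -3      9 ]
  [ -6     1   -19      7 ]
R3 := R3 + 6·R1
  [ 1  -4/3  13/3  -14/3 ]
  [ 0     3    -3      9 ]
  [ 0    -7     7    -21 ]
R2 := 1/3·R2
  [ 1  -4/3  13/3  -14/3 ]
  [ 0     1    -1      3 ]
  [ 0    -7     7    -21 ]
R3 := R3 + 7·R2
  [ 1  -4/3  13/3  -14/3 ]
  [ 0     1    -1      3 ]
  [ 0     0     0      0 ]
R1 := R1 + 4/3·R2
  [ 1  0   3  -2/3 ]
  [ 0  1  -1     3 ]
  [ 0  0   0     0 ]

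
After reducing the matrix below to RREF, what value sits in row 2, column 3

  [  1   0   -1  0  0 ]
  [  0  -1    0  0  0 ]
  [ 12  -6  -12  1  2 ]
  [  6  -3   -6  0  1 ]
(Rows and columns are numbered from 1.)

r3 -> r3 − 12·r1
  [ 1   0  -1  0  0 ]
  [ 0  -1   0  0  0 ]
  [ 0  -6   0  1  2 ]
  [ 6  -3  -6  0  1 ]
r4 -> r4 − 6·r1
  [ 1   0  -1  0  0 ]
  [ 0  -1   0  0  0 ]
  [ 0  -6   0  1  2 ]
  [ 0  -3   0  0  1 ]
r2 -> -1·r2
  [ 1   0  -1  0  0 ]
  [ 0   1   0  0  0 ]
  [ 0  -6   0  1  2 ]
  [ 0  -3   0  0  1 ]
r3 -> r3 + 6·r2
  [ 1   0  -1  0  0 ]
  [ 0   1   0  0  0 ]
  [ 0   0   0  1  2 ]
  [ 0  -3   0  0  1 ]
r4 -> r4 + 3·r2
  [ 1  0  -1  0  0 ]
  [ 0  1   0  0  0 ]
  [ 0  0   0  1  2 ]
  [ 0  0   0  0  1 ]
r3 -> r3 − 2·r4
  [ 1  0  -1  0  0 ]
  [ 0  1   0  0  0 ]
  [ 0  0   0  1  0 ]
  [ 0  0   0  0  1 ]

0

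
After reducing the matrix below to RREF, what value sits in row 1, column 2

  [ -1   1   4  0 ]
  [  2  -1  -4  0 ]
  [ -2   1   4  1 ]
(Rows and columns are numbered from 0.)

4

r1 ← -1·r1
  [  1  -1  -4  0 ]
  [  2  -1  -4  0 ]
  [ -2   1   4  1 ]
r2 ← r2 − 2·r1
  [  1  -1  -4  0 ]
  [  0   1   4  0 ]
  [ -2   1   4  1 ]
r3 ← r3 + 2·r1
  [ 1  -1  -4  0 ]
  [ 0   1   4  0 ]
  [ 0  -1  -4  1 ]
r3 ← r3 + r2
  [ 1  -1  -4  0 ]
  [ 0   1   4  0 ]
  [ 0   0   0  1 ]
r1 ← r1 + r2
  [ 1  0  0  0 ]
  [ 0  1  4  0 ]
  [ 0  0  0  1 ]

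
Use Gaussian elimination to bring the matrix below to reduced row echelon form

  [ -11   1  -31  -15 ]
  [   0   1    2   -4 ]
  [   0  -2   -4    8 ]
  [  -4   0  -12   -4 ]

[[1, 0, 3, 1], [0, 1, 2, -4], [0, 0, 0, 0], [0, 0, 0, 0]]

R1 -> -1/11·R1
  [  1  -1/11  31/11  15/11 ]
  [  0      1      2     -4 ]
  [  0     -2     -4      8 ]
  [ -4      0    -12     -4 ]
R4 -> R4 + 4·R1
  [ 1  -1/11  31/11  15/11 ]
  [ 0      1      2     -4 ]
  [ 0     -2     -4      8 ]
  [ 0  -4/11  -8/11  16/11 ]
R3 -> R3 + 2·R2
  [ 1  -1/11  31/11  15/11 ]
  [ 0      1      2     -4 ]
  [ 0      0      0      0 ]
  [ 0  -4/11  -8/11  16/11 ]
R4 -> R4 + 4/11·R2
  [ 1  -1/11  31/11  15/11 ]
  [ 0      1      2     -4 ]
  [ 0      0      0      0 ]
  [ 0      0      0      0 ]
R1 -> R1 + 1/11·R2
  [ 1  0  3   1 ]
  [ 0  1  2  -4 ]
  [ 0  0  0   0 ]
  [ 0  0  0   0 ]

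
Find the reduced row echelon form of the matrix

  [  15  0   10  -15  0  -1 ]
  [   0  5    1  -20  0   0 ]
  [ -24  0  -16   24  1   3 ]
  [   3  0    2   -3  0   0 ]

[[1, 0, 2/3, -1, 0, 0], [0, 1, 1/5, -4, 0, 0], [0, 0, 0, 0, 1, 0], [0, 0, 0, 0, 0, 1]]

r1 := 1/15·r1
  [   1  0  2/3   -1  0  -1/15 ]
  [   0  5    1  -20  0      0 ]
  [ -24  0  -16   24  1      3 ]
  [   3  0    2   -3  0      0 ]
r3 := r3 + 24·r1
  [ 1  0  2/3   -1  0  -1/15 ]
  [ 0  5    1  -20  0      0 ]
  [ 0  0    0    0  1    7/5 ]
  [ 3  0    2   -3  0      0 ]
r4 := r4 − 3·r1
  [ 1  0  2/3   -1  0  -1/15 ]
  [ 0  5    1  -20  0      0 ]
  [ 0  0    0    0  1    7/5 ]
  [ 0  0    0    0  0    1/5 ]
r2 := 1/5·r2
  [ 1  0  2/3  -1  0  -1/15 ]
  [ 0  1  1/5  -4  0      0 ]
  [ 0  0    0   0  1    7/5 ]
  [ 0  0    0   0  0    1/5 ]
r4 := 5·r4
  [ 1  0  2/3  -1  0  -1/15 ]
  [ 0  1  1/5  -4  0      0 ]
  [ 0  0    0   0  1    7/5 ]
  [ 0  0    0   0  0      1 ]
r3 := r3 − 7/5·r4
  [ 1  0  2/3  -1  0  -1/15 ]
  [ 0  1  1/5  -4  0      0 ]
  [ 0  0    0   0  1      0 ]
  [ 0  0    0   0  0      1 ]
r1 := r1 + 1/15·r4
  [ 1  0  2/3  -1  0  0 ]
  [ 0  1  1/5  -4  0  0 ]
  [ 0  0    0   0  1  0 ]
  [ 0  0    0   0  0  1 ]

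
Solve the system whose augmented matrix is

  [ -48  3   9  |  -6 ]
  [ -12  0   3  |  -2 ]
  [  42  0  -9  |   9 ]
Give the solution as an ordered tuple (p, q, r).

(1/2, 2, 4/3)

r1 → -1/48·r1
  [   1  -1/16  -3/16  |  1/8 ]
  [ -12      0      3  |   -2 ]
  [  42      0     -9  |    9 ]
r2 → r2 + 12·r1
  [  1  -1/16  -3/16  |   1/8 ]
  [  0   -3/4    3/4  |  -1/2 ]
  [ 42      0     -9  |     9 ]
r3 → r3 − 42·r1
  [ 1  -1/16  -3/16  |   1/8 ]
  [ 0   -3/4    3/4  |  -1/2 ]
  [ 0   21/8   -9/8  |  15/4 ]
r2 → -4/3·r2
  [ 1  -1/16  -3/16  |   1/8 ]
  [ 0      1     -1  |   2/3 ]
  [ 0   21/8   -9/8  |  15/4 ]
r3 → r3 − 21/8·r2
  [ 1  -1/16  -3/16  |  1/8 ]
  [ 0      1     -1  |  2/3 ]
  [ 0      0    3/2  |    2 ]
r3 → 2/3·r3
  [ 1  -1/16  -3/16  |  1/8 ]
  [ 0      1     -1  |  2/3 ]
  [ 0      0      1  |  4/3 ]
r2 → r2 + r3
  [ 1  -1/16  -3/16  |  1/8 ]
  [ 0      1      0  |    2 ]
  [ 0      0      1  |  4/3 ]
r1 → r1 + 3/16·r3
  [ 1  -1/16  0  |  3/8 ]
  [ 0      1  0  |    2 ]
  [ 0      0  1  |  4/3 ]
r1 → r1 + 1/16·r2
  [ 1  0  0  |  1/2 ]
  [ 0  1  0  |    2 ]
  [ 0  0  1  |  4/3 ]
Reading off the last column: p = 1/2, q = 2, r = 4/3.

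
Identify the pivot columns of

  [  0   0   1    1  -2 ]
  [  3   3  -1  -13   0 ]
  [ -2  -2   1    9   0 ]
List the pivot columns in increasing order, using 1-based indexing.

ρ1 <-> ρ2
  [  3   3  -1  -13   0 ]
  [  0   0   1    1  -2 ]
  [ -2  -2   1    9   0 ]
ρ1 ← 1/3·ρ1
  [  1   1  -1/3  -13/3   0 ]
  [  0   0     1      1  -2 ]
  [ -2  -2     1      9   0 ]
ρ3 ← ρ3 + 2·ρ1
  [ 1  1  -1/3  -13/3   0 ]
  [ 0  0     1      1  -2 ]
  [ 0  0   1/3    1/3   0 ]
ρ3 ← ρ3 − 1/3·ρ2
  [ 1  1  -1/3  -13/3    0 ]
  [ 0  0     1      1   -2 ]
  [ 0  0     0      0  2/3 ]
ρ3 ← 3/2·ρ3
  [ 1  1  -1/3  -13/3   0 ]
  [ 0  0     1      1  -2 ]
  [ 0  0     0      0   1 ]
ρ2 ← ρ2 + 2·ρ3
  [ 1  1  -1/3  -13/3  0 ]
  [ 0  0     1      1  0 ]
  [ 0  0     0      0  1 ]
ρ1 ← ρ1 + 1/3·ρ2
  [ 1  1  0  -4  0 ]
  [ 0  0  1   1  0 ]
  [ 0  0  0   0  1 ]
Pivot columns are the columns containing a leading 1.

1, 3, 5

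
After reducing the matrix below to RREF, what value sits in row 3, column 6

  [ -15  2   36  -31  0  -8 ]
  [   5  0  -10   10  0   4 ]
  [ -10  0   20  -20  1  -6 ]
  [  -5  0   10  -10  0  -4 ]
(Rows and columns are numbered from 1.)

r1 -> -1/15·r1
  [   1  -2/15  -12/5  31/15  0  8/15 ]
  [   5      0    -10     10  0     4 ]
  [ -10      0     20    -20  1    -6 ]
  [  -5      0     10    -10  0    -4 ]
r2 -> r2 − 5·r1
  [   1  -2/15  -12/5  31/15  0  8/15 ]
  [   0    2/3      2   -1/3  0   4/3 ]
  [ -10      0     20    -20  1    -6 ]
  [  -5      0     10    -10  0    -4 ]
r3 -> r3 + 10·r1
  [  1  -2/15  -12/5  31/15  0  8/15 ]
  [  0    2/3      2   -1/3  0   4/3 ]
  [  0   -4/3     -4    2/3  1  -2/3 ]
  [ -5      0     10    -10  0    -4 ]
r4 -> r4 + 5·r1
  [ 1  -2/15  -12/5  31/15  0  8/15 ]
  [ 0    2/3      2   -1/3  0   4/3 ]
  [ 0   -4/3     -4    2/3  1  -2/3 ]
  [ 0   -2/3     -2    1/3  0  -4/3 ]
r2 -> 3/2·r2
  [ 1  -2/15  -12/5  31/15  0  8/15 ]
  [ 0      1      3   -1/2  0     2 ]
  [ 0   -4/3     -4    2/3  1  -2/3 ]
  [ 0   -2/3     -2    1/3  0  -4/3 ]
r3 -> r3 + 4/3·r2
  [ 1  -2/15  -12/5  31/15  0  8/15 ]
  [ 0      1      3   -1/2  0     2 ]
  [ 0      0      0      0  1     2 ]
  [ 0   -2/3     -2    1/3  0  -4/3 ]
r4 -> r4 + 2/3·r2
  [ 1  -2/15  -12/5  31/15  0  8/15 ]
  [ 0      1      3   -1/2  0     2 ]
  [ 0      0      0      0  1     2 ]
  [ 0      0      0      0  0     0 ]
r1 -> r1 + 2/15·r2
  [ 1  0  -2     2  0  4/5 ]
  [ 0  1   3  -1/2  0    2 ]
  [ 0  0   0     0  1    2 ]
  [ 0  0   0     0  0    0 ]

2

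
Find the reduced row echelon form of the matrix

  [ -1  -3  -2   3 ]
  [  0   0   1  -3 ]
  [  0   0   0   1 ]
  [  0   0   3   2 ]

r1 → -1·r1
  [ 1  3  2  -3 ]
  [ 0  0  1  -3 ]
  [ 0  0  0   1 ]
  [ 0  0  3   2 ]
r4 → r4 − 3·r2
  [ 1  3  2  -3 ]
  [ 0  0  1  -3 ]
  [ 0  0  0   1 ]
  [ 0  0  0  11 ]
r4 → r4 − 11·r3
  [ 1  3  2  -3 ]
  [ 0  0  1  -3 ]
  [ 0  0  0   1 ]
  [ 0  0  0   0 ]
r2 → r2 + 3·r3
  [ 1  3  2  -3 ]
  [ 0  0  1   0 ]
  [ 0  0  0   1 ]
  [ 0  0  0   0 ]
r1 → r1 + 3·r3
  [ 1  3  2  0 ]
  [ 0  0  1  0 ]
  [ 0  0  0  1 ]
  [ 0  0  0  0 ]
r1 → r1 − 2·r2
  [ 1  3  0  0 ]
  [ 0  0  1  0 ]
  [ 0  0  0  1 ]
  [ 0  0  0  0 ]

[[1, 3, 0, 0], [0, 0, 1, 0], [0, 0, 0, 1], [0, 0, 0, 0]]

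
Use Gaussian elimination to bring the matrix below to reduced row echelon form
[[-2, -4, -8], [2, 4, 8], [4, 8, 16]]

Multiply r1 by -1/2.
  [ 1  2   4 ]
  [ 2  4   8 ]
  [ 4  8  16 ]
Subtract 2 times r1 from r2.
  [ 1  2   4 ]
  [ 0  0   0 ]
  [ 4  8  16 ]
Subtract 4 times r1 from r3.
  [ 1  2  4 ]
  [ 0  0  0 ]
  [ 0  0  0 ]

[[1, 2, 4], [0, 0, 0], [0, 0, 0]]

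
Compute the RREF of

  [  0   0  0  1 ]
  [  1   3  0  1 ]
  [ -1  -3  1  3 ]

[[1, 3, 0, 0], [0, 0, 1, 0], [0, 0, 0, 1]]

Swap R1 and R2.
  [  1   3  0  1 ]
  [  0   0  0  1 ]
  [ -1  -3  1  3 ]
Add R1 to R3.
  [ 1  3  0  1 ]
  [ 0  0  0  1 ]
  [ 0  0  1  4 ]
Swap R2 and R3.
  [ 1  3  0  1 ]
  [ 0  0  1  4 ]
  [ 0  0  0  1 ]
Subtract 4 times R3 from R2.
  [ 1  3  0  1 ]
  [ 0  0  1  0 ]
  [ 0  0  0  1 ]
Subtract R3 from R1.
  [ 1  3  0  0 ]
  [ 0  0  1  0 ]
  [ 0  0  0  1 ]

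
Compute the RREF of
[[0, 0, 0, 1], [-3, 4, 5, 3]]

r1 ↔ r2
r1 → -1/3·r1
r1 → r1 + r2

[[1, -4/3, -5/3, 0], [0, 0, 0, 1]]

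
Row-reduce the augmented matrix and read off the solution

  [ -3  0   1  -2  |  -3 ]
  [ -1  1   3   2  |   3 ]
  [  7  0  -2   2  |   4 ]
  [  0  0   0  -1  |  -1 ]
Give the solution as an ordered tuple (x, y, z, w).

(0, 4, -1, 1)

Multiply R1 by -1/3.
  [  1  0  -1/3  2/3  |   1 ]
  [ -1  1     3    2  |   3 ]
  [  7  0    -2    2  |   4 ]
  [  0  0     0   -1  |  -1 ]
Add R1 to R2.
  [ 1  0  -1/3  2/3  |   1 ]
  [ 0  1   8/3  8/3  |   4 ]
  [ 7  0    -2    2  |   4 ]
  [ 0  0     0   -1  |  -1 ]
Subtract 7 times R1 from R3.
  [ 1  0  -1/3   2/3  |   1 ]
  [ 0  1   8/3   8/3  |   4 ]
  [ 0  0   1/3  -8/3  |  -3 ]
  [ 0  0     0    -1  |  -1 ]
Multiply R3 by 3.
  [ 1  0  -1/3  2/3  |   1 ]
  [ 0  1   8/3  8/3  |   4 ]
  [ 0  0     1   -8  |  -9 ]
  [ 0  0     0   -1  |  -1 ]
Multiply R4 by -1.
  [ 1  0  -1/3  2/3  |   1 ]
  [ 0  1   8/3  8/3  |   4 ]
  [ 0  0     1   -8  |  -9 ]
  [ 0  0     0    1  |   1 ]
Add 8 times R4 to R3.
  [ 1  0  -1/3  2/3  |   1 ]
  [ 0  1   8/3  8/3  |   4 ]
  [ 0  0     1    0  |  -1 ]
  [ 0  0     0    1  |   1 ]
Subtract 8/3 times R4 from R2.
  [ 1  0  -1/3  2/3  |    1 ]
  [ 0  1   8/3    0  |  4/3 ]
  [ 0  0     1    0  |   -1 ]
  [ 0  0     0    1  |    1 ]
Subtract 2/3 times R4 from R1.
  [ 1  0  -1/3  0  |  1/3 ]
  [ 0  1   8/3  0  |  4/3 ]
  [ 0  0     1  0  |   -1 ]
  [ 0  0     0  1  |    1 ]
Subtract 8/3 times R3 from R2.
  [ 1  0  -1/3  0  |  1/3 ]
  [ 0  1     0  0  |    4 ]
  [ 0  0     1  0  |   -1 ]
  [ 0  0     0  1  |    1 ]
Add 1/3 times R3 to R1.
  [ 1  0  0  0  |   0 ]
  [ 0  1  0  0  |   4 ]
  [ 0  0  1  0  |  -1 ]
  [ 0  0  0  1  |   1 ]
Reading off the last column: x = 0, y = 4, z = -1, w = 1.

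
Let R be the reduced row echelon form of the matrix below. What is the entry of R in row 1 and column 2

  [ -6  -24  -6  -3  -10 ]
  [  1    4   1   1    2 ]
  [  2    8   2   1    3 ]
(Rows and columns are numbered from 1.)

Multiply R1 by -1/6.
Subtract R1 from R2.
Subtract 2 times R1 from R3.
Multiply R2 by 2.
Multiply R3 by -3.
Subtract 2/3 times R3 from R2.
Subtract 5/3 times R3 from R1.
Subtract 1/2 times R2 from R1.

4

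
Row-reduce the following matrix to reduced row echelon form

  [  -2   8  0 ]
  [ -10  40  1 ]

[[1, -4, 0], [0, 0, 1]]

ρ1 → -1/2·ρ1
  [   1  -4  0 ]
  [ -10  40  1 ]
ρ2 → ρ2 + 10·ρ1
  [ 1  -4  0 ]
  [ 0   0  1 ]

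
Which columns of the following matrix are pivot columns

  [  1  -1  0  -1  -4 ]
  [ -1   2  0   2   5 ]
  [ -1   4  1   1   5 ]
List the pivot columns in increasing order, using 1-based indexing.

1, 2, 3

ρ2 -> ρ2 + ρ1
  [  1  -1  0  -1  -4 ]
  [  0   1  0   1   1 ]
  [ -1   4  1   1   5 ]
ρ3 -> ρ3 + ρ1
  [ 1  -1  0  -1  -4 ]
  [ 0   1  0   1   1 ]
  [ 0   3  1   0   1 ]
ρ3 -> ρ3 − 3·ρ2
  [ 1  -1  0  -1  -4 ]
  [ 0   1  0   1   1 ]
  [ 0   0  1  -3  -2 ]
ρ1 -> ρ1 + ρ2
  [ 1  0  0   0  -3 ]
  [ 0  1  0   1   1 ]
  [ 0  0  1  -3  -2 ]
Pivot columns are the columns containing a leading 1.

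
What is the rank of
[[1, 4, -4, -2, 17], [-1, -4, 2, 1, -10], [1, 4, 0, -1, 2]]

rank = 3

R2 ← R2 + R1
R3 ← R3 − R1
R2 ← -1/2·R2
R3 ← R3 − 4·R2
R3 ← -1·R3
R2 ← R2 − 1/2·R3
R1 ← R1 + 2·R3
R1 ← R1 + 4·R2
The reduced form has 3 nonzero rows.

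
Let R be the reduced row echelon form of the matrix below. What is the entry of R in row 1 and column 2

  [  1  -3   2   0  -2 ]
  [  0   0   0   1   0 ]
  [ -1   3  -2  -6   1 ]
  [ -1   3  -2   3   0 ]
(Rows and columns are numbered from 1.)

-3

ρ3 ← ρ3 + ρ1
  [  1  -3   2   0  -2 ]
  [  0   0   0   1   0 ]
  [  0   0   0  -6  -1 ]
  [ -1   3  -2   3   0 ]
ρ4 ← ρ4 + ρ1
  [ 1  -3  2   0  -2 ]
  [ 0   0  0   1   0 ]
  [ 0   0  0  -6  -1 ]
  [ 0   0  0   3  -2 ]
ρ3 ← ρ3 + 6·ρ2
  [ 1  -3  2  0  -2 ]
  [ 0   0  0  1   0 ]
  [ 0   0  0  0  -1 ]
  [ 0   0  0  3  -2 ]
ρ4 ← ρ4 − 3·ρ2
  [ 1  -3  2  0  -2 ]
  [ 0   0  0  1   0 ]
  [ 0   0  0  0  -1 ]
  [ 0   0  0  0  -2 ]
ρ3 ← -1·ρ3
  [ 1  -3  2  0  -2 ]
  [ 0   0  0  1   0 ]
  [ 0   0  0  0   1 ]
  [ 0   0  0  0  -2 ]
ρ4 ← ρ4 + 2·ρ3
  [ 1  -3  2  0  -2 ]
  [ 0   0  0  1   0 ]
  [ 0   0  0  0   1 ]
  [ 0   0  0  0   0 ]
ρ1 ← ρ1 + 2·ρ3
  [ 1  -3  2  0  0 ]
  [ 0   0  0  1  0 ]
  [ 0   0  0  0  1 ]
  [ 0   0  0  0  0 ]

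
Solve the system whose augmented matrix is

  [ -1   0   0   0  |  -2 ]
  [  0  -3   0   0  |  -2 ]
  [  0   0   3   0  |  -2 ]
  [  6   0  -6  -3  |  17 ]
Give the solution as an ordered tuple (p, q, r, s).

(2, 2/3, -2/3, -1/3)

ρ1 → -1·ρ1
ρ4 → ρ4 − 6·ρ1
ρ2 → -1/3·ρ2
ρ3 → 1/3·ρ3
ρ4 → ρ4 + 6·ρ3
ρ4 → -1/3·ρ4
Reading off the last column: p = 2, q = 2/3, r = -2/3, s = -1/3.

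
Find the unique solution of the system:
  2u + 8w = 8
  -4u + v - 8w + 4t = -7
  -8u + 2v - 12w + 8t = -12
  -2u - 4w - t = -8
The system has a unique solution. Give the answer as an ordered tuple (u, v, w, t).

(2, -3, 1/2, 2)

Form the augmented matrix and row-reduce:
  [  2  0    8   0  |    8 ]
  [ -4  1   -8   4  |   -7 ]
  [ -8  2  -12   8  |  -12 ]
  [ -2  0   -4  -1  |   -8 ]
Multiply r1 by 1/2.
  [  1  0    4   0  |    4 ]
  [ -4  1   -8   4  |   -7 ]
  [ -8  2  -12   8  |  -12 ]
  [ -2  0   -4  -1  |   -8 ]
Add 4 times r1 to r2.
  [  1  0    4   0  |    4 ]
  [  0  1    8   4  |    9 ]
  [ -8  2  -12   8  |  -12 ]
  [ -2  0   -4  -1  |   -8 ]
Add 8 times r1 to r3.
  [  1  0   4   0  |   4 ]
  [  0  1   8   4  |   9 ]
  [  0  2  20   8  |  20 ]
  [ -2  0  -4  -1  |  -8 ]
Add 2 times r1 to r4.
  [ 1  0   4   0  |   4 ]
  [ 0  1   8   4  |   9 ]
  [ 0  2  20   8  |  20 ]
  [ 0  0   4  -1  |   0 ]
Subtract 2 times r2 from r3.
  [ 1  0  4   0  |  4 ]
  [ 0  1  8   4  |  9 ]
  [ 0  0  4   0  |  2 ]
  [ 0  0  4  -1  |  0 ]
Multiply r3 by 1/4.
  [ 1  0  4   0  |    4 ]
  [ 0  1  8   4  |    9 ]
  [ 0  0  1   0  |  1/2 ]
  [ 0  0  4  -1  |    0 ]
Subtract 4 times r3 from r4.
  [ 1  0  4   0  |    4 ]
  [ 0  1  8   4  |    9 ]
  [ 0  0  1   0  |  1/2 ]
  [ 0  0  0  -1  |   -2 ]
Multiply r4 by -1.
  [ 1  0  4  0  |    4 ]
  [ 0  1  8  4  |    9 ]
  [ 0  0  1  0  |  1/2 ]
  [ 0  0  0  1  |    2 ]
Subtract 4 times r4 from r2.
  [ 1  0  4  0  |    4 ]
  [ 0  1  8  0  |    1 ]
  [ 0  0  1  0  |  1/2 ]
  [ 0  0  0  1  |    2 ]
Subtract 8 times r3 from r2.
  [ 1  0  4  0  |    4 ]
  [ 0  1  0  0  |   -3 ]
  [ 0  0  1  0  |  1/2 ]
  [ 0  0  0  1  |    2 ]
Subtract 4 times r3 from r1.
  [ 1  0  0  0  |    2 ]
  [ 0  1  0  0  |   -3 ]
  [ 0  0  1  0  |  1/2 ]
  [ 0  0  0  1  |    2 ]
Reading off the last column: u = 2, v = -3, w = 1/2, t = 2.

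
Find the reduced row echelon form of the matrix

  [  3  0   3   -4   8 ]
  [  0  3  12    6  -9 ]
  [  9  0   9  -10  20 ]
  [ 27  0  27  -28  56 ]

Multiply R1 by 1/3.
Subtract 9 times R1 from R3.
Subtract 27 times R1 from R4.
Multiply R2 by 1/3.
Multiply R3 by 1/2.
Subtract 8 times R3 from R4.
Subtract 2 times R3 from R2.
Add 4/3 times R3 to R1.

[[1, 0, 1, 0, 0], [0, 1, 4, 0, 1], [0, 0, 0, 1, -2], [0, 0, 0, 0, 0]]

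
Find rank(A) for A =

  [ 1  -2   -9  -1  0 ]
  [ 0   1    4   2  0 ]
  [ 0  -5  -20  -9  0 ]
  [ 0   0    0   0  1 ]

ρ3 := ρ3 + 5·ρ2
ρ2 := ρ2 − 2·ρ3
ρ1 := ρ1 + ρ3
ρ1 := ρ1 + 2·ρ2
The reduced form has 4 nonzero rows.

rank = 4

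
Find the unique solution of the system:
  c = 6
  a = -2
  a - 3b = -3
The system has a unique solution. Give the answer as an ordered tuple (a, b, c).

(-2, 1/3, 6)

Form the augmented matrix and row-reduce:
  [ 0   0  1  |   6 ]
  [ 1   0  0  |  -2 ]
  [ 1  -3  0  |  -3 ]
ρ1 <-> ρ2
  [ 1   0  0  |  -2 ]
  [ 0   0  1  |   6 ]
  [ 1  -3  0  |  -3 ]
ρ3 ← ρ3 − ρ1
  [ 1   0  0  |  -2 ]
  [ 0   0  1  |   6 ]
  [ 0  -3  0  |  -1 ]
ρ2 <-> ρ3
  [ 1   0  0  |  -2 ]
  [ 0  -3  0  |  -1 ]
  [ 0   0  1  |   6 ]
ρ2 ← -1/3·ρ2
  [ 1  0  0  |   -2 ]
  [ 0  1  0  |  1/3 ]
  [ 0  0  1  |    6 ]
Reading off the last column: a = -2, b = 1/3, c = 6.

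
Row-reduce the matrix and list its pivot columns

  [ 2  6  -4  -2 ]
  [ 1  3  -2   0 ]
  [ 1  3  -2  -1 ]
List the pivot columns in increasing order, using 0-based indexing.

0, 3

Multiply R1 by 1/2.
  [ 1  3  -2  -1 ]
  [ 1  3  -2   0 ]
  [ 1  3  -2  -1 ]
Subtract R1 from R2.
  [ 1  3  -2  -1 ]
  [ 0  0   0   1 ]
  [ 1  3  -2  -1 ]
Subtract R1 from R3.
  [ 1  3  -2  -1 ]
  [ 0  0   0   1 ]
  [ 0  0   0   0 ]
Add R2 to R1.
  [ 1  3  -2  0 ]
  [ 0  0   0  1 ]
  [ 0  0   0  0 ]
Pivot columns are the columns containing a leading 1.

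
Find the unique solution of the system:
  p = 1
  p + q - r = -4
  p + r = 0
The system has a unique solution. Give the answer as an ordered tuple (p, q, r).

(1, -6, -1)

Form the augmented matrix and row-reduce:
  [ 1  0   0  |   1 ]
  [ 1  1  -1  |  -4 ]
  [ 1  0   1  |   0 ]
ρ2 := ρ2 − ρ1
  [ 1  0   0  |   1 ]
  [ 0  1  -1  |  -5 ]
  [ 1  0   1  |   0 ]
ρ3 := ρ3 − ρ1
  [ 1  0   0  |   1 ]
  [ 0  1  -1  |  -5 ]
  [ 0  0   1  |  -1 ]
ρ2 := ρ2 + ρ3
  [ 1  0  0  |   1 ]
  [ 0  1  0  |  -6 ]
  [ 0  0  1  |  -1 ]
Reading off the last column: p = 1, q = -6, r = -1.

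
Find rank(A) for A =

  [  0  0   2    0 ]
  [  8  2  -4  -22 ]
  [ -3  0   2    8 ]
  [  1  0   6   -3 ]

rank = 4

ρ1 <=> ρ2
  [  8  2  -4  -22 ]
  [  0  0   2    0 ]
  [ -3  0   2    8 ]
  [  1  0   6   -3 ]
ρ1 := 1/8·ρ1
  [  1  1/4  -1/2  -11/4 ]
  [  0    0     2      0 ]
  [ -3    0     2      8 ]
  [  1    0     6     -3 ]
ρ3 := ρ3 + 3·ρ1
  [ 1  1/4  -1/2  -11/4 ]
  [ 0    0     2      0 ]
  [ 0  3/4   1/2   -1/4 ]
  [ 1    0     6     -3 ]
ρ4 := ρ4 − ρ1
  [ 1   1/4  -1/2  -11/4 ]
  [ 0     0     2      0 ]
  [ 0   3/4   1/2   -1/4 ]
  [ 0  -1/4  13/2   -1/4 ]
ρ2 <=> ρ3
  [ 1   1/4  -1/2  -11/4 ]
  [ 0   3/4   1/2   -1/4 ]
  [ 0     0     2      0 ]
  [ 0  -1/4  13/2   -1/4 ]
ρ2 := 4/3·ρ2
  [ 1   1/4  -1/2  -11/4 ]
  [ 0     1   2/3   -1/3 ]
  [ 0     0     2      0 ]
  [ 0  -1/4  13/2   -1/4 ]
ρ4 := ρ4 + 1/4·ρ2
  [ 1  1/4  -1/2  -11/4 ]
  [ 0    1   2/3   -1/3 ]
  [ 0    0     2      0 ]
  [ 0    0  20/3   -1/3 ]
ρ3 := 1/2·ρ3
  [ 1  1/4  -1/2  -11/4 ]
  [ 0    1   2/3   -1/3 ]
  [ 0    0     1      0 ]
  [ 0    0  20/3   -1/3 ]
ρ4 := ρ4 − 20/3·ρ3
  [ 1  1/4  -1/2  -11/4 ]
  [ 0    1   2/3   -1/3 ]
  [ 0    0     1      0 ]
  [ 0    0     0   -1/3 ]
ρ4 := -3·ρ4
  [ 1  1/4  -1/2  -11/4 ]
  [ 0    1   2/3   -1/3 ]
  [ 0    0     1      0 ]
  [ 0    0     0      1 ]
ρ2 := ρ2 + 1/3·ρ4
  [ 1  1/4  -1/2  -11/4 ]
  [ 0    1   2/3      0 ]
  [ 0    0     1      0 ]
  [ 0    0     0      1 ]
ρ1 := ρ1 + 11/4·ρ4
  [ 1  1/4  -1/2  0 ]
  [ 0    1   2/3  0 ]
  [ 0    0     1  0 ]
  [ 0    0     0  1 ]
ρ2 := ρ2 − 2/3·ρ3
  [ 1  1/4  -1/2  0 ]
  [ 0    1     0  0 ]
  [ 0    0     1  0 ]
  [ 0    0     0  1 ]
ρ1 := ρ1 + 1/2·ρ3
  [ 1  1/4  0  0 ]
  [ 0    1  0  0 ]
  [ 0    0  1  0 ]
  [ 0    0  0  1 ]
ρ1 := ρ1 − 1/4·ρ2
  [ 1  0  0  0 ]
  [ 0  1  0  0 ]
  [ 0  0  1  0 ]
  [ 0  0  0  1 ]
The reduced form has 4 nonzero rows.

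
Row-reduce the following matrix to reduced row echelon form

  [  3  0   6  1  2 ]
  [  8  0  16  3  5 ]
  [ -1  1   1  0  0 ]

R1 -> 1/3·R1
  [  1  0   2  1/3  2/3 ]
  [  8  0  16    3    5 ]
  [ -1  1   1    0    0 ]
R2 -> R2 − 8·R1
  [  1  0  2  1/3   2/3 ]
  [  0  0  0  1/3  -1/3 ]
  [ -1  1  1    0     0 ]
R3 -> R3 + R1
  [ 1  0  2  1/3   2/3 ]
  [ 0  0  0  1/3  -1/3 ]
  [ 0  1  3  1/3   2/3 ]
R2 ↔ R3
  [ 1  0  2  1/3   2/3 ]
  [ 0  1  3  1/3   2/3 ]
  [ 0  0  0  1/3  -1/3 ]
R3 -> 3·R3
  [ 1  0  2  1/3  2/3 ]
  [ 0  1  3  1/3  2/3 ]
  [ 0  0  0    1   -1 ]
R2 -> R2 − 1/3·R3
  [ 1  0  2  1/3  2/3 ]
  [ 0  1  3    0    1 ]
  [ 0  0  0    1   -1 ]
R1 -> R1 − 1/3·R3
  [ 1  0  2  0   1 ]
  [ 0  1  3  0   1 ]
  [ 0  0  0  1  -1 ]

[[1, 0, 2, 0, 1], [0, 1, 3, 0, 1], [0, 0, 0, 1, -1]]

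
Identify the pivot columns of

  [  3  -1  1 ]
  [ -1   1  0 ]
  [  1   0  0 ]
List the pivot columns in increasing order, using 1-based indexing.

1, 2, 3

r1 := 1/3·r1
  [  1  -1/3  1/3 ]
  [ -1     1    0 ]
  [  1     0    0 ]
r2 := r2 + r1
  [ 1  -1/3  1/3 ]
  [ 0   2/3  1/3 ]
  [ 1     0    0 ]
r3 := r3 − r1
  [ 1  -1/3   1/3 ]
  [ 0   2/3   1/3 ]
  [ 0   1/3  -1/3 ]
r2 := 3/2·r2
  [ 1  -1/3   1/3 ]
  [ 0     1   1/2 ]
  [ 0   1/3  -1/3 ]
r3 := r3 − 1/3·r2
  [ 1  -1/3   1/3 ]
  [ 0     1   1/2 ]
  [ 0     0  -1/2 ]
r3 := -2·r3
  [ 1  -1/3  1/3 ]
  [ 0     1  1/2 ]
  [ 0     0    1 ]
r2 := r2 − 1/2·r3
  [ 1  -1/3  1/3 ]
  [ 0     1    0 ]
  [ 0     0    1 ]
r1 := r1 − 1/3·r3
  [ 1  -1/3  0 ]
  [ 0     1  0 ]
  [ 0     0  1 ]
r1 := r1 + 1/3·r2
  [ 1  0  0 ]
  [ 0  1  0 ]
  [ 0  0  1 ]
Pivot columns are the columns containing a leading 1.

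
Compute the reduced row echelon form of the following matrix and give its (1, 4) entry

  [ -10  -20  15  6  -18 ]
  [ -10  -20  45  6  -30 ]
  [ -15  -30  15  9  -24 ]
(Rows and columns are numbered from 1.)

Multiply R1 by -1/10.
  [   1    2  -3/2  -3/5  9/5 ]
  [ -10  -20    45     6  -30 ]
  [ -15  -30    15     9  -24 ]
Add 10 times R1 to R2.
  [   1    2  -3/2  -3/5  9/5 ]
  [   0    0    30     0  -12 ]
  [ -15  -30    15     9  -24 ]
Add 15 times R1 to R3.
  [ 1  2   -3/2  -3/5  9/5 ]
  [ 0  0     30     0  -12 ]
  [ 0  0  -15/2     0    3 ]
Multiply R2 by 1/30.
  [ 1  2   -3/2  -3/5   9/5 ]
  [ 0  0      1     0  -2/5 ]
  [ 0  0  -15/2     0     3 ]
Add 15/2 times R2 to R3.
  [ 1  2  -3/2  -3/5   9/5 ]
  [ 0  0     1     0  -2/5 ]
  [ 0  0     0     0     0 ]
Add 3/2 times R2 to R1.
  [ 1  2  0  -3/5   6/5 ]
  [ 0  0  1     0  -2/5 ]
  [ 0  0  0     0     0 ]

-3/5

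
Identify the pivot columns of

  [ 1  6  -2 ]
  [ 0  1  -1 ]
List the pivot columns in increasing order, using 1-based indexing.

1, 2

R1 → R1 − 6·R2
  [ 1  0   4 ]
  [ 0  1  -1 ]
Pivot columns are the columns containing a leading 1.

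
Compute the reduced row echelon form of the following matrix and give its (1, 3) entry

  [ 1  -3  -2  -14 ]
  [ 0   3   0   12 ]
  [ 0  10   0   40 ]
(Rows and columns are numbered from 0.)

4

ρ2 → 1/3·ρ2
  [ 1  -3  -2  -14 ]
  [ 0   1   0    4 ]
  [ 0  10   0   40 ]
ρ3 → ρ3 − 10·ρ2
  [ 1  -3  -2  -14 ]
  [ 0   1   0    4 ]
  [ 0   0   0    0 ]
ρ1 → ρ1 + 3·ρ2
  [ 1  0  -2  -2 ]
  [ 0  1   0   4 ]
  [ 0  0   0   0 ]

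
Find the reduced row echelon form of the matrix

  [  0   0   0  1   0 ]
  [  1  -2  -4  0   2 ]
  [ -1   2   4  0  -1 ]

[[1, -2, -4, 0, 0], [0, 0, 0, 1, 0], [0, 0, 0, 0, 1]]

Swap ρ1 and ρ2.
Add ρ1 to ρ3.
Subtract 2 times ρ3 from ρ1.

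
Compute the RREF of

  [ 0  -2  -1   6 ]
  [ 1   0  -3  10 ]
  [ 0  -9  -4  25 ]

[[1, 0, 0, -2], [0, 1, 0, -1], [0, 0, 1, -4]]

ρ1 <-> ρ2
  [ 1   0  -3  10 ]
  [ 0  -2  -1   6 ]
  [ 0  -9  -4  25 ]
ρ2 := -1/2·ρ2
  [ 1   0   -3  10 ]
  [ 0   1  1/2  -3 ]
  [ 0  -9   -4  25 ]
ρ3 := ρ3 + 9·ρ2
  [ 1  0   -3  10 ]
  [ 0  1  1/2  -3 ]
  [ 0  0  1/2  -2 ]
ρ3 := 2·ρ3
  [ 1  0   -3  10 ]
  [ 0  1  1/2  -3 ]
  [ 0  0    1  -4 ]
ρ2 := ρ2 − 1/2·ρ3
  [ 1  0  -3  10 ]
  [ 0  1   0  -1 ]
  [ 0  0   1  -4 ]
ρ1 := ρ1 + 3·ρ3
  [ 1  0  0  -2 ]
  [ 0  1  0  -1 ]
  [ 0  0  1  -4 ]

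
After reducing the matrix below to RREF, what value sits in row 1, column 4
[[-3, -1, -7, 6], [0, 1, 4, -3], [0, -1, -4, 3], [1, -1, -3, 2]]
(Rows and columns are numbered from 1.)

-1

R1 ← -1/3·R1
  [ 1  1/3  7/3  -2 ]
  [ 0    1    4  -3 ]
  [ 0   -1   -4   3 ]
  [ 1   -1   -3   2 ]
R4 ← R4 − R1
  [ 1   1/3    7/3  -2 ]
  [ 0     1      4  -3 ]
  [ 0    -1     -4   3 ]
  [ 0  -4/3  -16/3   4 ]
R3 ← R3 + R2
  [ 1   1/3    7/3  -2 ]
  [ 0     1      4  -3 ]
  [ 0     0      0   0 ]
  [ 0  -4/3  -16/3   4 ]
R4 ← R4 + 4/3·R2
  [ 1  1/3  7/3  -2 ]
  [ 0    1    4  -3 ]
  [ 0    0    0   0 ]
  [ 0    0    0   0 ]
R1 ← R1 − 1/3·R2
  [ 1  0  1  -1 ]
  [ 0  1  4  -3 ]
  [ 0  0  0   0 ]
  [ 0  0  0   0 ]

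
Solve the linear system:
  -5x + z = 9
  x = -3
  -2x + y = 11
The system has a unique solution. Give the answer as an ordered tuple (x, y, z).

Form the augmented matrix and row-reduce:
  [ -5  0  1  |   9 ]
  [  1  0  0  |  -3 ]
  [ -2  1  0  |  11 ]
R1 → -1/5·R1
  [  1  0  -1/5  |  -9/5 ]
  [  1  0     0  |    -3 ]
  [ -2  1     0  |    11 ]
R2 → R2 − R1
  [  1  0  -1/5  |  -9/5 ]
  [  0  0   1/5  |  -6/5 ]
  [ -2  1     0  |    11 ]
R3 → R3 + 2·R1
  [ 1  0  -1/5  |  -9/5 ]
  [ 0  0   1/5  |  -6/5 ]
  [ 0  1  -2/5  |  37/5 ]
R2 ↔ R3
  [ 1  0  -1/5  |  -9/5 ]
  [ 0  1  -2/5  |  37/5 ]
  [ 0  0   1/5  |  -6/5 ]
R3 → 5·R3
  [ 1  0  -1/5  |  -9/5 ]
  [ 0  1  -2/5  |  37/5 ]
  [ 0  0     1  |    -6 ]
R2 → R2 + 2/5·R3
  [ 1  0  -1/5  |  -9/5 ]
  [ 0  1     0  |     5 ]
  [ 0  0     1  |    -6 ]
R1 → R1 + 1/5·R3
  [ 1  0  0  |  -3 ]
  [ 0  1  0  |   5 ]
  [ 0  0  1  |  -6 ]
Reading off the last column: x = -3, y = 5, z = -6.

(-3, 5, -6)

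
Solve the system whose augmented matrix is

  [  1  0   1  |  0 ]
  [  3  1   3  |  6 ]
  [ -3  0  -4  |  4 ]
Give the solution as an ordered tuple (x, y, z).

(4, 6, -4)

R2 ← R2 − 3·R1
  [  1  0   1  |  0 ]
  [  0  1   0  |  6 ]
  [ -3  0  -4  |  4 ]
R3 ← R3 + 3·R1
  [ 1  0   1  |  0 ]
  [ 0  1   0  |  6 ]
  [ 0  0  -1  |  4 ]
R3 ← -1·R3
  [ 1  0  1  |   0 ]
  [ 0  1  0  |   6 ]
  [ 0  0  1  |  -4 ]
R1 ← R1 − R3
  [ 1  0  0  |   4 ]
  [ 0  1  0  |   6 ]
  [ 0  0  1  |  -4 ]
Reading off the last column: x = 4, y = 6, z = -4.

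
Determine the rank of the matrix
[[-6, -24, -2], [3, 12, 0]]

R1 -> -1/6·R1
  [ 1   4  1/3 ]
  [ 3  12    0 ]
R2 -> R2 − 3·R1
  [ 1  4  1/3 ]
  [ 0  0   -1 ]
R2 -> -1·R2
  [ 1  4  1/3 ]
  [ 0  0    1 ]
R1 -> R1 − 1/3·R2
  [ 1  4  0 ]
  [ 0  0  1 ]
The reduced form has 2 nonzero rows.

rank = 2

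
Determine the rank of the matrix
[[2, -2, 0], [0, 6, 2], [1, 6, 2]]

rank = 3

ρ1 -> 1/2·ρ1
  [ 1  -1  0 ]
  [ 0   6  2 ]
  [ 1   6  2 ]
ρ3 -> ρ3 − ρ1
  [ 1  -1  0 ]
  [ 0   6  2 ]
  [ 0   7  2 ]
ρ2 -> 1/6·ρ2
  [ 1  -1    0 ]
  [ 0   1  1/3 ]
  [ 0   7    2 ]
ρ3 -> ρ3 − 7·ρ2
  [ 1  -1     0 ]
  [ 0   1   1/3 ]
  [ 0   0  -1/3 ]
ρ3 -> -3·ρ3
  [ 1  -1    0 ]
  [ 0   1  1/3 ]
  [ 0   0    1 ]
ρ2 -> ρ2 − 1/3·ρ3
  [ 1  -1  0 ]
  [ 0   1  0 ]
  [ 0   0  1 ]
ρ1 -> ρ1 + ρ2
  [ 1  0  0 ]
  [ 0  1  0 ]
  [ 0  0  1 ]
The reduced form has 3 nonzero rows.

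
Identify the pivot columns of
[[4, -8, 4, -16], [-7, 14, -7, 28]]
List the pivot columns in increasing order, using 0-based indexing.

Multiply R1 by 1/4.
  [  1  -2   1  -4 ]
  [ -7  14  -7  28 ]
Add 7 times R1 to R2.
  [ 1  -2  1  -4 ]
  [ 0   0  0   0 ]
Pivot columns are the columns containing a leading 1.

0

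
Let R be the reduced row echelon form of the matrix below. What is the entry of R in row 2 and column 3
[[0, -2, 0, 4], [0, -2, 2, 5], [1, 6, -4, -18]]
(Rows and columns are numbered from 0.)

1/2

r1 <=> r3
  [ 1   6  -4  -18 ]
  [ 0  -2   2    5 ]
  [ 0  -2   0    4 ]
r2 → -1/2·r2
  [ 1   6  -4   -18 ]
  [ 0   1  -1  -5/2 ]
  [ 0  -2   0     4 ]
r3 → r3 + 2·r2
  [ 1  6  -4   -18 ]
  [ 0  1  -1  -5/2 ]
  [ 0  0  -2    -1 ]
r3 → -1/2·r3
  [ 1  6  -4   -18 ]
  [ 0  1  -1  -5/2 ]
  [ 0  0   1   1/2 ]
r2 → r2 + r3
  [ 1  6  -4  -18 ]
  [ 0  1   0   -2 ]
  [ 0  0   1  1/2 ]
r1 → r1 + 4·r3
  [ 1  6  0  -16 ]
  [ 0  1  0   -2 ]
  [ 0  0  1  1/2 ]
r1 → r1 − 6·r2
  [ 1  0  0   -4 ]
  [ 0  1  0   -2 ]
  [ 0  0  1  1/2 ]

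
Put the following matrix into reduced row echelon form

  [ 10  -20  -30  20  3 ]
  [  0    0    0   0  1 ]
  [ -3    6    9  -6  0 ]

[[1, -2, -3, 2, 0], [0, 0, 0, 0, 1], [0, 0, 0, 0, 0]]

Multiply ρ1 by 1/10.
  [  1  -2  -3   2  3/10 ]
  [  0   0   0   0     1 ]
  [ -3   6   9  -6     0 ]
Add 3 times ρ1 to ρ3.
  [ 1  -2  -3  2  3/10 ]
  [ 0   0   0  0     1 ]
  [ 0   0   0  0  9/10 ]
Subtract 9/10 times ρ2 from ρ3.
  [ 1  -2  -3  2  3/10 ]
  [ 0   0   0  0     1 ]
  [ 0   0   0  0     0 ]
Subtract 3/10 times ρ2 from ρ1.
  [ 1  -2  -3  2  0 ]
  [ 0   0   0  0  1 ]
  [ 0   0   0  0  0 ]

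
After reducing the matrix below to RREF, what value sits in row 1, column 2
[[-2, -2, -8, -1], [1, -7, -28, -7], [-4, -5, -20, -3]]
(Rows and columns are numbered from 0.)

4

R1 → -1/2·R1
  [  1   1    4  1/2 ]
  [  1  -7  -28   -7 ]
  [ -4  -5  -20   -3 ]
R2 → R2 − R1
  [  1   1    4    1/2 ]
  [  0  -8  -32  -15/2 ]
  [ -4  -5  -20     -3 ]
R3 → R3 + 4·R1
  [ 1   1    4    1/2 ]
  [ 0  -8  -32  -15/2 ]
  [ 0  -1   -4     -1 ]
R2 → -1/8·R2
  [ 1   1   4    1/2 ]
  [ 0   1   4  15/16 ]
  [ 0  -1  -4     -1 ]
R3 → R3 + R2
  [ 1  1  4    1/2 ]
  [ 0  1  4  15/16 ]
  [ 0  0  0  -1/16 ]
R3 → -16·R3
  [ 1  1  4    1/2 ]
  [ 0  1  4  15/16 ]
  [ 0  0  0      1 ]
R2 → R2 − 15/16·R3
  [ 1  1  4  1/2 ]
  [ 0  1  4    0 ]
  [ 0  0  0    1 ]
R1 → R1 − 1/2·R3
  [ 1  1  4  0 ]
  [ 0  1  4  0 ]
  [ 0  0  0  1 ]
R1 → R1 − R2
  [ 1  0  0  0 ]
  [ 0  1  4  0 ]
  [ 0  0  0  1 ]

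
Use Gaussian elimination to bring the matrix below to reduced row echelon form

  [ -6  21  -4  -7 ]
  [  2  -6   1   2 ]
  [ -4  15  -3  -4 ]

[[1, 0, -1/2, 0], [0, 1, -1/3, 0], [0, 0, 0, 1]]

R1 -> -1/6·R1
  [  1  -7/2  2/3  7/6 ]
  [  2    -6    1    2 ]
  [ -4    15   -3   -4 ]
R2 -> R2 − 2·R1
  [  1  -7/2   2/3   7/6 ]
  [  0     1  -1/3  -1/3 ]
  [ -4    15    -3    -4 ]
R3 -> R3 + 4·R1
  [ 1  -7/2   2/3   7/6 ]
  [ 0     1  -1/3  -1/3 ]
  [ 0     1  -1/3   2/3 ]
R3 -> R3 − R2
  [ 1  -7/2   2/3   7/6 ]
  [ 0     1  -1/3  -1/3 ]
  [ 0     0     0     1 ]
R2 -> R2 + 1/3·R3
  [ 1  -7/2   2/3  7/6 ]
  [ 0     1  -1/3    0 ]
  [ 0     0     0    1 ]
R1 -> R1 − 7/6·R3
  [ 1  -7/2   2/3  0 ]
  [ 0     1  -1/3  0 ]
  [ 0     0     0  1 ]
R1 -> R1 + 7/2·R2
  [ 1  0  -1/2  0 ]
  [ 0  1  -1/3  0 ]
  [ 0  0     0  1 ]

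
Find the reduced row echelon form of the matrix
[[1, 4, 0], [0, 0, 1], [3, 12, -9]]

[[1, 4, 0], [0, 0, 1], [0, 0, 0]]

R3 ← R3 − 3·R1
R3 ← R3 + 9·R2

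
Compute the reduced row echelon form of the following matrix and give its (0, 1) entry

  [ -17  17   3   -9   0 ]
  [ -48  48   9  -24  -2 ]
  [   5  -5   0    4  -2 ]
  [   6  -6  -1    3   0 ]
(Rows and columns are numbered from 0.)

-1

R1 → -1/17·R1
  [   1  -1  -3/17  9/17   0 ]
  [ -48  48      9   -24  -2 ]
  [   5  -5      0     4  -2 ]
  [   6  -6     -1     3   0 ]
R2 → R2 + 48·R1
  [ 1  -1  -3/17   9/17   0 ]
  [ 0   0   9/17  24/17  -2 ]
  [ 5  -5      0      4  -2 ]
  [ 6  -6     -1      3   0 ]
R3 → R3 − 5·R1
  [ 1  -1  -3/17   9/17   0 ]
  [ 0   0   9/17  24/17  -2 ]
  [ 0   0  15/17  23/17  -2 ]
  [ 6  -6     -1      3   0 ]
R4 → R4 − 6·R1
  [ 1  -1  -3/17   9/17   0 ]
  [ 0   0   9/17  24/17  -2 ]
  [ 0   0  15/17  23/17  -2 ]
  [ 0   0   1/17  -3/17   0 ]
R2 → 17/9·R2
  [ 1  -1  -3/17   9/17      0 ]
  [ 0   0      1    8/3  -34/9 ]
  [ 0   0  15/17  23/17     -2 ]
  [ 0   0   1/17  -3/17      0 ]
R3 → R3 − 15/17·R2
  [ 1  -1  -3/17   9/17      0 ]
  [ 0   0      1    8/3  -34/9 ]
  [ 0   0      0     -1    4/3 ]
  [ 0   0   1/17  -3/17      0 ]
R4 → R4 − 1/17·R2
  [ 1  -1  -3/17  9/17      0 ]
  [ 0   0      1   8/3  -34/9 ]
  [ 0   0      0    -1    4/3 ]
  [ 0   0      0  -1/3    2/9 ]
R3 → -1·R3
  [ 1  -1  -3/17  9/17      0 ]
  [ 0   0      1   8/3  -34/9 ]
  [ 0   0      0     1   -4/3 ]
  [ 0   0      0  -1/3    2/9 ]
R4 → R4 + 1/3·R3
  [ 1  -1  -3/17  9/17      0 ]
  [ 0   0      1   8/3  -34/9 ]
  [ 0   0      0     1   -4/3 ]
  [ 0   0      0     0   -2/9 ]
R4 → -9/2·R4
  [ 1  -1  -3/17  9/17      0 ]
  [ 0   0      1   8/3  -34/9 ]
  [ 0   0      0     1   -4/3 ]
  [ 0   0      0     0      1 ]
R3 → R3 + 4/3·R4
  [ 1  -1  -3/17  9/17      0 ]
  [ 0   0      1   8/3  -34/9 ]
  [ 0   0      0     1      0 ]
  [ 0   0      0     0      1 ]
R2 → R2 + 34/9·R4
  [ 1  -1  -3/17  9/17  0 ]
  [ 0   0      1   8/3  0 ]
  [ 0   0      0     1  0 ]
  [ 0   0      0     0  1 ]
R2 → R2 − 8/3·R3
  [ 1  -1  -3/17  9/17  0 ]
  [ 0   0      1     0  0 ]
  [ 0   0      0     1  0 ]
  [ 0   0      0     0  1 ]
R1 → R1 − 9/17·R3
  [ 1  -1  -3/17  0  0 ]
  [ 0   0      1  0  0 ]
  [ 0   0      0  1  0 ]
  [ 0   0      0  0  1 ]
R1 → R1 + 3/17·R2
  [ 1  -1  0  0  0 ]
  [ 0   0  1  0  0 ]
  [ 0   0  0  1  0 ]
  [ 0   0  0  0  1 ]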